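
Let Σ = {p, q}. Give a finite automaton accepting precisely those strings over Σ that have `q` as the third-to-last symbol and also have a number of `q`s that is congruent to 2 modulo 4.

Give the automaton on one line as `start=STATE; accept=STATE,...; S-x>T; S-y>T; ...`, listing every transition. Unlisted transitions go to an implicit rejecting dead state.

start=S0; accept=S5,S6,S10,S14; S0-p>S0; S0-q>S1; S1-p>S2; S1-q>S3; S2-p>S4; S2-q>S5; S3-p>S6; S3-q>S7; S4-p>S4; S4-q>S8; S5-p>S9; S5-q>S7; S6-p>S10; S6-q>S7; S7-p>S7; S7-q>S11; S8-p>S9; S8-q>S7; S9-p>S10; S9-q>S7; S10-p>S12; S10-q>S7; S11-p>S0; S11-q>S13; S12-p>S12; S12-q>S7; S13-p>S2; S13-q>S14; S14-p>S6; S14-q>S7

Build one automaton per condition and run them in lockstep. The first has 15 states tracking the last 3 symbols read; the second has 4 states tracking the count of `q`s modulo 4. A product state is a pair (one from each), accepting exactly when both do. Minimizing collapses redundant product states.
          p    q  
>  S0     S0   S1 
   S1     S2   S3 
   S2     S4   S5 
   S3     S6   S7 
   S4     S4   S8 
 * S5     S9   S7 
 * S6    S10   S7 
   S7     S7  S11 
   S8     S9   S7 
   S9    S10   S7 
 * S10   S12   S7 
   S11    S0  S13 
   S12   S12   S7 
   S13    S2  S14 
 * S14    S6   S7 
(> = start, * = accepting)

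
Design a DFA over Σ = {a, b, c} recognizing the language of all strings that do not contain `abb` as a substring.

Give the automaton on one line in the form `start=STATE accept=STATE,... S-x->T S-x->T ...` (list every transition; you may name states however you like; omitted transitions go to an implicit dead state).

start=S0 accept=S0,S1,S2 S0-a->S1 S0-b->S0 S0-c->S0 S1-a->S1 S1-b->S2 S1-c->S0 S2-a->S1 S2-b->S3 S2-c->S0 S3-a->S3 S3-b->S3 S3-c->S3

This is the complement of 'contains `abb`'. Use the same substring-matching states — S0 through S3 holding how much of `abb` has just been matched — but flip the accepting set: everything except the trap S3 accepts.
        a   b   c  
>* S0   S1  S0  S0 
 * S1   S1  S2  S0 
 * S2   S1  S3  S0 
   S3   S3  S3  S3 
(> = start, * = accepting)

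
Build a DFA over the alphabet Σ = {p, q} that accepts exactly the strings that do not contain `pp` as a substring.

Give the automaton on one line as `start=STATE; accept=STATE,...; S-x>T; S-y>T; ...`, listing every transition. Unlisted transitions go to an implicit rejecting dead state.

start=A; accept=A,B; A-p>B; A-q>A; B-p>C; B-q>A; C-p>C; C-q>C

This is the complement of 'contains `pp`'. Use the same substring-matching states — A through C holding how much of `pp` has just been matched — but flip the accepting set: everything except the trap C accepts.
3 states suffice.
       p  q 
>* A   B  A 
 * B   C  A 
   C   C  C 
(> = start, * = accepting)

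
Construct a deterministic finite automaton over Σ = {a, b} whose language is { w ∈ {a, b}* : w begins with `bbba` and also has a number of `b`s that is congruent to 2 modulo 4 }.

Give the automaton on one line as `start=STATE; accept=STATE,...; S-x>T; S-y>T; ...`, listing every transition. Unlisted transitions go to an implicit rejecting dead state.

Build one automaton per condition and run them in lockstep. One (6 states) tracks whether the input so far still matches the prefix `bbba`; the other (4 states) tracks the count of `b`s modulo 4. Each combined state is a pair, one component from each; accept when both components accept. After merging equivalent states the machine shrinks.
With 9 states:
        a   b  
>  S0   S1  S2 
   S1   S1  S1 
   S2   S1  S3 
   S3   S1  S4 
   S4   S5  S1 
   S5   S5  S6 
   S6   S6  S7 
   S7   S7  S8 
 * S8   S8  S5 
(> = start, * = accepting)

start=S0; accept=S8; S0-a>S1; S0-b>S2; S1-a>S1; S1-b>S1; S2-a>S1; S2-b>S3; S3-a>S1; S3-b>S4; S4-a>S5; S4-b>S1; S5-a>S5; S5-b>S6; S6-a>S6; S6-b>S7; S7-a>S7; S7-b>S8; S8-a>S8; S8-b>S5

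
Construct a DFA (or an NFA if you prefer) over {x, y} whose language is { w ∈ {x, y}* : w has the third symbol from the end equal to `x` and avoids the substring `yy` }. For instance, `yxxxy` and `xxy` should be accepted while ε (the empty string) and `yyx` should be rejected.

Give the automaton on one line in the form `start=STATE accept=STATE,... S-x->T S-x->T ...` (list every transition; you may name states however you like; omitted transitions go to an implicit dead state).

Build one automaton per condition and run them in lockstep. The first has 15 states tracking the last 3 symbols read; the second has 3 states tracking partial matches of the forbidden pattern `yy`. A product state is a pair (one from each), accepting exactly when both do.
       x  y 
>  A   B  C 
   B   D  E 
   C   F  G 
   D   H  I 
   E   J  K 
   F   L  M 
   G   N  O 
 * H   H  I 
 * I   J  K 
 * J   L  M 
   K   N  O 
   L   H  I 
   M   J  K 
   N   P  Q 
   O   N  O 
   P   R  S 
   Q   T  K 
   R   R  S 
   S   T  K 
   T   P  Q 
(> = start, * = accepting)

start=A accept=H,I,J A-x->B A-y->C B-x->D B-y->E C-x->F C-y->G D-x->H D-y->I E-x->J E-y->K F-x->L F-y->M G-x->N G-y->O H-x->H H-y->I I-x->J I-y->K J-x->L J-y->M K-x->N K-y->O L-x->H L-y->I M-x->J M-y->K N-x->P N-y->Q O-x->N O-y->O P-x->R P-y->S Q-x->T Q-y->K R-x->R R-y->S S-x->T S-y->K T-x->P T-y->Q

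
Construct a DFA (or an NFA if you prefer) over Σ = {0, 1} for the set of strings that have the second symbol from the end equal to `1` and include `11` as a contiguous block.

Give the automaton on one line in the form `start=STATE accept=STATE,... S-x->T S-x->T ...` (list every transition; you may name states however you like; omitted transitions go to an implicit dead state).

start=q0 accept=q6,q7 q0-0->q1 q0-1->q2 q1-0->q3 q1-1->q4 q2-0->q5 q2-1->q6 q3-0->q3 q3-1->q4 q4-0->q5 q4-1->q6 q5-0->q3 q5-1->q4 q6-0->q7 q6-1->q6 q7-0->q8 q7-1->q9 q8-0->q8 q8-1->q9 q9-0->q7 q9-1->q6

Handle the two conditions separately and then intersect. The first has 7 states tracking the last 2 symbols read; the second has 3 states tracking whether and how much of `11` has been seen. A product state is a pair (one from each), accepting exactly when both do.
        0   1  
>  q0   q1  q2 
   q1   q3  q4 
   q2   q5  q6 
   q3   q3  q4 
   q4   q5  q6 
   q5   q3  q4 
 * q6   q7  q6 
 * q7   q8  q9 
   q8   q8  q9 
   q9   q7  q6 
(> = start, * = accepting)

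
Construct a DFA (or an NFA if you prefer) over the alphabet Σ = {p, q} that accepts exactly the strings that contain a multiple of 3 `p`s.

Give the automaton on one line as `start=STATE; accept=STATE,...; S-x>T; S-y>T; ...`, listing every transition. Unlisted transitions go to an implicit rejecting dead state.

Keep the running count of `p`s modulo 3: each `p` advances along the cycle s0 → s1 → s2 → s0 while other symbols loop. Accept at s0.
With 3 states:
        p   q  
>* s0   s1  s0 
   s1   s2  s1 
   s2   s0  s2 
(> = start, * = accepting)

start=s0; accept=s0; s0-p>s1; s0-q>s0; s1-p>s2; s1-q>s1; s2-p>s0; s2-q>s2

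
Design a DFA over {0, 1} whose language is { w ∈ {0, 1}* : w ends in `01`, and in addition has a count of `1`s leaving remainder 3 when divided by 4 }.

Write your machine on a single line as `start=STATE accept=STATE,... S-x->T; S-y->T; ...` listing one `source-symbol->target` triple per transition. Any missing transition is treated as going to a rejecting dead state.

Handle the two conditions separately and then intersect. The first has 3 states tracking how much of the suffix `01` has currently been matched; the second has 4 states tracking the count of `1`s modulo 4. A product state is a pair (one from each), accepting exactly when both do. Minimizing collapses redundant product states.
A 6-state machine:
        0   1  
>  q0   q0  q1 
   q1   q1  q2 
   q2   q3  q4 
   q3   q3  q5 
   q4   q4  q0 
 * q5   q4  q0 
(> = start, * = accepting)

start=q0; accept=q5; q0-0->q0; q0-1->q1; q1-0->q1; q1-1->q2; q2-0->q3; q2-1->q4; q3-0->q3; q3-1->q5; q4-0->q4; q4-1->q0; q5-0->q4; q5-1->q0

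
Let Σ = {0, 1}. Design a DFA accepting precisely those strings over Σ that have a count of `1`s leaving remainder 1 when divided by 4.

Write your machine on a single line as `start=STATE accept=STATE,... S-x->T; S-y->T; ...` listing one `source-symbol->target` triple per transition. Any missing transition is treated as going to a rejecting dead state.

start=q0; accept=q1; q0-0->q0; q0-1->q1; q1-0->q1; q1-1->q2; q2-0->q2; q2-1->q3; q3-0->q3; q3-1->q0

Keep the running count of `1`s modulo 4: each `1` advances along the cycle q0 → q1 → q2 → q3 → q0 while other symbols loop. Accept at q1.
        0   1  
>  q0   q0  q1 
 * q1   q1  q2 
   q2   q2  q3 
   q3   q3  q0 
(> = start, * = accepting)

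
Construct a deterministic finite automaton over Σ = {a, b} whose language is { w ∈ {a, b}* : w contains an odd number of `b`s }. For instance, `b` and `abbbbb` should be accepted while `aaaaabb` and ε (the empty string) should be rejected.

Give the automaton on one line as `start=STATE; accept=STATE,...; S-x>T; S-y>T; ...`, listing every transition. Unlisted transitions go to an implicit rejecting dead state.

Keep the running count of `b`s modulo 2: each `b` advances along the cycle s0 → s1 → s0 while other symbols loop. Accept at s1.
With 2 states:
        a   b  
>  s0   s0  s1 
 * s1   s1  s0 
(> = start, * = accepting)

start=s0; accept=s1; s0-a>s0; s0-b>s1; s1-a>s1; s1-b>s0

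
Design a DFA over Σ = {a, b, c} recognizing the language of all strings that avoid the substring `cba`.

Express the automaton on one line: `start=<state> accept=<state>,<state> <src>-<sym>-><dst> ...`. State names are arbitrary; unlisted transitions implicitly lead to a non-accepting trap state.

start=q0 accept=q0,q1,q2 q0-a->q0 q0-b->q0 q0-c->q1 q1-a->q0 q1-b->q2 q1-c->q1 q2-a->q3 q2-b->q0 q2-c->q1 q3-a->q3 q3-b->q3 q3-c->q3

Track partial matches of the forbidden pattern `cba`. State q3 is a dead state reached once `cba` has occurred; every other state accepts. q0 means no part of `cba` is currently matched.
A 4-state machine:
        a   b   c  
>* q0   q0  q0  q1 
 * q1   q0  q2  q1 
 * q2   q3  q0  q1 
   q3   q3  q3  q3 
(> = start, * = accepting)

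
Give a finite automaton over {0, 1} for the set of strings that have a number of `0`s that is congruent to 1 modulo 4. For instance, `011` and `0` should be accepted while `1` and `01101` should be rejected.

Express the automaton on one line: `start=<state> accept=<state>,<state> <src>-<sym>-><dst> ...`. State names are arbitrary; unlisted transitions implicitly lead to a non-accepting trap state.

The only thing that matters is how many `0`s have appeared, reduced mod 4. Use one state per residue: A for 0, …, D for 3. Reading `0` moves to the next residue; anything else stays put. B is accepting.
With 4 states:
       0  1 
>  A   B  A 
 * B   C  B 
   C   D  C 
   D   A  D 
(> = start, * = accepting)

start=A accept=B A-0->B A-1->A B-0->C B-1->B C-0->D C-1->C D-0->A D-1->D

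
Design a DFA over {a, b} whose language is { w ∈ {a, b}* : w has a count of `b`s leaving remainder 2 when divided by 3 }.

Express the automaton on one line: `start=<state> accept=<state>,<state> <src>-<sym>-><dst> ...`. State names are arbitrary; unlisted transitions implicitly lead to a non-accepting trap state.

start=s0 accept=s2 s0-a->s0 s0-b->s1 s1-a->s1 s1-b->s2 s2-a->s2 s2-b->s0

The only thing that matters is how many `b`s have appeared, reduced mod 3. Use one state per residue: s0 for 0, …, s2 for 2. Reading `b` moves to the next residue; anything else stays put. s2 is accepting.
A 3-state machine:
        a   b  
>  s0   s0  s1 
   s1   s1  s2 
 * s2   s2  s0 
(> = start, * = accepting)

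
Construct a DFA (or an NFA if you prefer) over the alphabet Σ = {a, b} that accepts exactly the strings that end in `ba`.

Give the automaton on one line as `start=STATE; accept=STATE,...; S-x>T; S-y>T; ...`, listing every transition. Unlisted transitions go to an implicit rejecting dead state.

Let each state record the length of the longest suffix of the input read so far that is also a prefix of `ba`. q1 means the last symbol is `b`; q2 means the last 2 symbols are `ba`. Accept only at q2, where the string currently ends in `ba`.
With 3 states:
        a   b  
>  q0   q0  q1 
   q1   q2  q1 
 * q2   q0  q1 
(> = start, * = accepting)

start=q0; accept=q2; q0-a>q0; q0-b>q1; q1-a>q2; q1-b>q1; q2-a>q0; q2-b>q1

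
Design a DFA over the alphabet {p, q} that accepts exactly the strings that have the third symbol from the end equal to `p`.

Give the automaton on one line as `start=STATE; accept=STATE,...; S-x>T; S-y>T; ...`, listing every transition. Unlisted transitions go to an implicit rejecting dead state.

A DFA must remember the last 3 symbols (since which symbol is third-to-last isn't known until the input ends). Use one state per possible window of the last ≤3 symbols; accept from those whose window starts with `p`.
15 states suffice.
       p  q 
>  A   B  C 
   B   D  E 
   C   F  G 
   D   H  I 
   E   J  K 
   F   L  M 
   G   N  O 
 * H   H  I 
 * I   J  K 
 * J   L  M 
 * K   N  O 
   L   H  I 
   M   J  K 
   N   L  M 
   O   N  O 
(> = start, * = accepting)

start=A; accept=H,I,J,K; A-p>B; A-q>C; B-p>D; B-q>E; C-p>F; C-q>G; D-p>H; D-q>I; E-p>J; E-q>K; F-p>L; F-q>M; G-p>N; G-q>O; H-p>H; H-q>I; I-p>J; I-q>K; J-p>L; J-q>M; K-p>N; K-q>O; L-p>H; L-q>I; M-p>J; M-q>K; N-p>L; N-q>M; O-p>N; O-q>O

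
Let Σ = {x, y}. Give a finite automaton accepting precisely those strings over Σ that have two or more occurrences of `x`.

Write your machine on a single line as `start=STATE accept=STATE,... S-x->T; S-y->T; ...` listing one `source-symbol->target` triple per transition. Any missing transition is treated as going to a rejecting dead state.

start=q0; accept=q2,q3; q0-x->q1; q0-y->q0; q1-x->q2; q1-y->q1; q2-x->q3; q2-y->q2; q3-x->q3; q3-y->q3

Count `x`s, saturating at 3: states q0 through q2 mean 0 through 2 `x`s seen; q3 means more than 2. Each `x` increments (capped at q3); other symbols loop. Accept from {q2, q3}.
A 4-state machine:
        x   y  
>  q0   q1  q0 
   q1   q2  q1 
 * q2   q3  q2 
 * q3   q3  q3 
(> = start, * = accepting)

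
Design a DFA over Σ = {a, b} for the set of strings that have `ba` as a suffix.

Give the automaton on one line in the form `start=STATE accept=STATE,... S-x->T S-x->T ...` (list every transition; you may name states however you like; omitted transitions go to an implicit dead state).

start=S0 accept=S2 S0-a->S0 S0-b->S1 S1-a->S2 S1-b->S1 S2-a->S0 S2-b->S1

Let each state record the length of the longest suffix of the input read so far that is also a prefix of `ba`. S1 means the last symbol is `b`; S2 means the last 2 symbols are `ba`. Accept only at S2, where the string currently ends in `ba`.
With 3 states:
        a   b  
>  S0   S0  S1 
   S1   S2  S1 
 * S2   S0  S1 
(> = start, * = accepting)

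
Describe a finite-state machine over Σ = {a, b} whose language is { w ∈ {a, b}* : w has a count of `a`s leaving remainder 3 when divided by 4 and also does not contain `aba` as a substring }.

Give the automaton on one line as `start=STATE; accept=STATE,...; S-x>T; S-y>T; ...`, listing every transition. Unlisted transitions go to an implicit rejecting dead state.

start=S0; accept=S4,S9,S14; S0-a>S1; S0-b>S0; S1-a>S2; S1-b>S3; S2-a>S4; S2-b>S5; S3-a>S6; S3-b>S7; S4-a>S8; S4-b>S9; S5-a>S10; S5-b>S11; S6-a>S10; S6-b>S6; S7-a>S2; S7-b>S7; S8-a>S1; S8-b>S12; S9-a>S13; S9-b>S14; S10-a>S13; S10-b>S10; S11-a>S4; S11-b>S11; S12-a>S15; S12-b>S0; S13-a>S15; S13-b>S13; S14-a>S8; S14-b>S14; S15-a>S6; S15-b>S15

Run two small machines in parallel and take their product. The first has 4 states tracking the count of `a`s modulo 4; the second has 4 states tracking partial matches of the forbidden pattern `aba`. A product state is a pair (one from each), accepting exactly when both do.
With 16 states:
          a    b  
>  S0     S1   S0 
   S1     S2   S3 
   S2     S4   S5 
   S3     S6   S7 
 * S4     S8   S9 
   S5    S10  S11 
   S6    S10   S6 
   S7     S2   S7 
   S8     S1  S12 
 * S9    S13  S14 
   S10   S13  S10 
   S11    S4  S11 
   S12   S15   S0 
   S13   S15  S13 
 * S14    S8  S14 
   S15    S6  S15 
(> = start, * = accepting)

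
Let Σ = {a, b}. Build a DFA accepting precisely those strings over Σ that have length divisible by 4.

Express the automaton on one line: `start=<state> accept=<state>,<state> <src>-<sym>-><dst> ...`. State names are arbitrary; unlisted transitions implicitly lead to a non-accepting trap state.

start=q0 accept=q0 q0-a->q1 q0-b->q1 q1-a->q2 q1-b->q2 q2-a->q3 q2-b->q3 q3-a->q0 q3-b->q0

Count input length modulo 4: every symbol advances one step around the cycle q0 → q1 → q2 → q3 → q0. Accept at q0.
4 states suffice.
        a   b  
>* q0   q1  q1 
   q1   q2  q2 
   q2   q3  q3 
   q3   q0  q0 
(> = start, * = accepting)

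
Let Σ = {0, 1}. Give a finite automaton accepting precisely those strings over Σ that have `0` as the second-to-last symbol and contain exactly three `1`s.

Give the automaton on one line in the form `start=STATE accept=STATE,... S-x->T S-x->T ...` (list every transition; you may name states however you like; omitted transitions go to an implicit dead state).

start=q0 accept=q5,q8 q0-0->q0 q0-1->q1 q1-0->q1 q1-1->q2 q2-0->q3 q2-1->q4 q3-0->q3 q3-1->q5 q4-0->q6 q4-1->q7 q5-0->q6 q5-1->q7 q6-0->q8 q6-1->q7 q7-0->q7 q7-1->q7 q8-0->q8 q8-1->q7

Handle the two conditions separately and then intersect. One (7 states) tracks the last 2 symbols read; the other (5 states) tracks the count of `1`s, saturating at 4. Each combined state is a pair, one component from each; accept when both components accept. Equivalent product states are then merged.
        0   1  
>  q0   q0  q1 
   q1   q1  q2 
   q2   q3  q4 
   q3   q3  q5 
   q4   q6  q7 
 * q5   q6  q7 
   q6   q8  q7 
   q7   q7  q7 
 * q8   q8  q7 
(> = start, * = accepting)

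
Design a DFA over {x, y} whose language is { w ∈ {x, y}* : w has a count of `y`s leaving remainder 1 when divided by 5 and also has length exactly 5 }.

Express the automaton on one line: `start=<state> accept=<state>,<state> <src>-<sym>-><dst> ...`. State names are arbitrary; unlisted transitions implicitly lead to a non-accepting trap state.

Handle the two conditions separately and then intersect. The first has 5 states tracking the count of `y`s modulo 5; the second has 7 states tracking the input length, saturating at 6. A product state is a pair (one from each), accepting exactly when both do. Equivalent product states are then merged.
With 11 states:
          x    y  
>  s0     s1   s2 
   s1     s3   s4 
   s2     s4   s5 
   s3     s6   s7 
   s4     s7   s5 
   s5     s5   s5 
   s6     s8   s9 
   s7     s9   s5 
   s8     s5  s10 
   s9    s10   s5 
 * s10    s5   s5 
(> = start, * = accepting)

start=s0 accept=s10 s0-x->s1 s0-y->s2 s1-x->s3 s1-y->s4 s2-x->s4 s2-y->s5 s3-x->s6 s3-y->s7 s4-x->s7 s4-y->s5 s5-x->s5 s5-y->s5 s6-x->s8 s6-y->s9 s7-x->s9 s7-y->s5 s8-x->s5 s8-y->s10 s9-x->s10 s9-y->s5 s10-x->s5 s10-y->s5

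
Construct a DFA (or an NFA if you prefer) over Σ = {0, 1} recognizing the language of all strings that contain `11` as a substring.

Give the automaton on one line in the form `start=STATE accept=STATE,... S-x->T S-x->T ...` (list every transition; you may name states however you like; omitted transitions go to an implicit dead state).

Track how much of `11` has been matched so far: state s0 is no progress, s2 is the absorbing accept state reached once `11` has occurred. Intermediate states record partial matches; on a mismatch, fall back to the longest reusable overlap.
3 states suffice.
        0   1  
>  s0   s0  s1 
   s1   s0  s2 
 * s2   s2  s2 
(> = start, * = accepting)

start=s0 accept=s2 s0-0->s0 s0-1->s1 s1-0->s0 s1-1->s2 s2-0->s2 s2-1->s2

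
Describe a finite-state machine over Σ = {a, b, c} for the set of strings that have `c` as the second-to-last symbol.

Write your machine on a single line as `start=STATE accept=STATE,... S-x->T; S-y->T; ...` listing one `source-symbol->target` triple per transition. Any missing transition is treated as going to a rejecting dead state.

Because acceptance depends on a position counted from the end, the machine has to buffer the most recent 2 symbols. Make each state the string of the last up-to-2 symbols read; on input `x` shift the window left and append `x`. Accept when the buffered window has length 2 and begins with `c`.
          a    b    c  
>  q0     q1   q2   q3 
   q1     q4   q5   q6 
   q2     q7   q8   q9 
   q3    q10  q11  q12 
   q4     q4   q5   q6 
   q5     q7   q8   q9 
   q6    q10  q11  q12 
   q7     q4   q5   q6 
   q8     q7   q8   q9 
   q9    q10  q11  q12 
 * q10    q4   q5   q6 
 * q11    q7   q8   q9 
 * q12   q10  q11  q12 
(> = start, * = accepting)

start=q0; accept=q10,q11,q12; q0-a->q1; q0-b->q2; q0-c->q3; q1-a->q4; q1-b->q5; q1-c->q6; q2-a->q7; q2-b->q8; q2-c->q9; q3-a->q10; q3-b->q11; q3-c->q12; q4-a->q4; q4-b->q5; q4-c->q6; q5-a->q7; q5-b->q8; q5-c->q9; q6-a->q10; q6-b->q11; q6-c->q12; q7-a->q4; q7-b->q5; q7-c->q6; q8-a->q7; q8-b->q8; q8-c->q9; q9-a->q10; q9-b->q11; q9-c->q12; q10-a->q4; q10-b->q5; q10-c->q6; q11-a->q7; q11-b->q8; q11-c->q9; q12-a->q10; q12-b->q11; q12-c->q12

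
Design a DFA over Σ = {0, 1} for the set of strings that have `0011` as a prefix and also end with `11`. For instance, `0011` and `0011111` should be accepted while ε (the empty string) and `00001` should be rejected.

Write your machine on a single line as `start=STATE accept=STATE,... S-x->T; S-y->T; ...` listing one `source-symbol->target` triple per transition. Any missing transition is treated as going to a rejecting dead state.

start=s0; accept=s7; s0-0->s1; s0-1->s2; s1-0->s3; s1-1->s2; s2-0->s4; s2-1->s5; s3-0->s4; s3-1->s6; s4-0->s4; s4-1->s2; s5-0->s4; s5-1->s5; s6-0->s4; s6-1->s7; s7-0->s8; s7-1->s7; s8-0->s8; s8-1->s9; s9-0->s8; s9-1->s7

Build one automaton per condition and run them in lockstep. The first has 6 states tracking whether the input so far still matches the prefix `0011`; the second has 3 states tracking how much of the suffix `11` has currently been matched. A product state is a pair (one from each), accepting exactly when both do.
        0   1  
>  s0   s1  s2 
   s1   s3  s2 
   s2   s4  s5 
   s3   s4  s6 
   s4   s4  s2 
   s5   s4  s5 
   s6   s4  s7 
 * s7   s8  s7 
   s8   s8  s9 
   s9   s8  s7 
(> = start, * = accepting)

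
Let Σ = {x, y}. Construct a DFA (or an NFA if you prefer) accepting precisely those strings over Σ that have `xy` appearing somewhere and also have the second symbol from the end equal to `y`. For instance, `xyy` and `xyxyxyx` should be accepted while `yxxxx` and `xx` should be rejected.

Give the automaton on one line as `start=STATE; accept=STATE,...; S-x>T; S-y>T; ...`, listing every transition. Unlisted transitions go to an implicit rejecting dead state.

Handle the two conditions separately and then intersect. The first has 3 states tracking whether and how much of `xy` has been seen; the second has 7 states tracking the last 2 symbols read. A product state is a pair (one from each), accepting exactly when both do.
10 states suffice.
        x   y  
>  s0   s1  s2 
   s1   s3  s4 
   s2   s5  s6 
   s3   s3  s4 
   s4   s7  s8 
   s5   s3  s4 
   s6   s5  s6 
 * s7   s9  s4 
 * s8   s7  s8 
   s9   s9  s4 
(> = start, * = accepting)

start=s0; accept=s7,s8; s0-x>s1; s0-y>s2; s1-x>s3; s1-y>s4; s2-x>s5; s2-y>s6; s3-x>s3; s3-y>s4; s4-x>s7; s4-y>s8; s5-x>s3; s5-y>s4; s6-x>s5; s6-y>s6; s7-x>s9; s7-y>s4; s8-x>s7; s8-y>s8; s9-x>s9; s9-y>s4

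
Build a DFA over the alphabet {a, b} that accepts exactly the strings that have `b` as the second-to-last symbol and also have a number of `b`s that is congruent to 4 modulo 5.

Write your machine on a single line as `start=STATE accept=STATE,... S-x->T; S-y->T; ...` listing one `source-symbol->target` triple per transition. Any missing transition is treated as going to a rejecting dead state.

Handle the two conditions separately and then intersect. The first has 7 states tracking the last 2 symbols read; the second has 5 states tracking the count of `b`s modulo 5. A product state is a pair (one from each), accepting exactly when both do. Equivalent product states are then merged.
9 states suffice.
        a   b  
>  S0   S0  S1 
   S1   S1  S2 
   S2   S2  S3 
   S3   S4  S5 
   S4   S4  S6 
 * S5   S7  S0 
   S6   S7  S0 
 * S7   S8  S0 
   S8   S8  S0 
(> = start, * = accepting)

start=S0; accept=S5,S7; S0-a->S0; S0-b->S1; S1-a->S1; S1-b->S2; S2-a->S2; S2-b->S3; S3-a->S4; S3-b->S5; S4-a->S4; S4-b->S6; S5-a->S7; S5-b->S0; S6-a->S7; S6-b->S0; S7-a->S8; S7-b->S0; S8-a->S8; S8-b->S0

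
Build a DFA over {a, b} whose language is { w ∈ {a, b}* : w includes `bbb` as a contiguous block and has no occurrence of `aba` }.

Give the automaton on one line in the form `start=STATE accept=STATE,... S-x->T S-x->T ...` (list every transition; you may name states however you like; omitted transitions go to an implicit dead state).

start=q0 accept=q6,q8,q10 q0-a->q1 q0-b->q2 q1-a->q1 q1-b->q3 q2-a->q1 q2-b->q4 q3-a->q5 q3-b->q4 q4-a->q1 q4-b->q6 q5-a->q5 q5-b->q7 q6-a->q8 q6-b->q6 q7-a->q5 q7-b->q9 q8-a->q8 q8-b->q10 q9-a->q5 q9-b->q11 q10-a->q11 q10-b->q6 q11-a->q11 q11-b->q11

Build one automaton per condition and run them in lockstep. One (4 states) tracks whether and how much of `bbb` has been seen; the other (4 states) tracks partial matches of the forbidden pattern `aba`. Each combined state is a pair, one component from each; accept when both components accept.
          a    b  
>  q0     q1   q2 
   q1     q1   q3 
   q2     q1   q4 
   q3     q5   q4 
   q4     q1   q6 
   q5     q5   q7 
 * q6     q8   q6 
   q7     q5   q9 
 * q8     q8  q10 
   q9     q5  q11 
 * q10   q11   q6 
   q11   q11  q11 
(> = start, * = accepting)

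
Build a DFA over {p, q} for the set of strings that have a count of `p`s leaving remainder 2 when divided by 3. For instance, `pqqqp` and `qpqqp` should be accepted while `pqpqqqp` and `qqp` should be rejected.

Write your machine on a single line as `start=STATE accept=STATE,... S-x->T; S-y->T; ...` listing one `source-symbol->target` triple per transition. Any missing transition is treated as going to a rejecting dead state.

start=S0; accept=S2; S0-p->S1; S0-q->S0; S1-p->S2; S1-q->S1; S2-p->S0; S2-q->S2

The only thing that matters is how many `p`s have appeared, reduced mod 3. Use one state per residue: S0 for 0, …, S2 for 2. Reading `p` moves to the next residue; anything else stays put. S2 is accepting.
With 3 states:
        p   q  
>  S0   S1  S0 
   S1   S2  S1 
 * S2   S0  S2 
(> = start, * = accepting)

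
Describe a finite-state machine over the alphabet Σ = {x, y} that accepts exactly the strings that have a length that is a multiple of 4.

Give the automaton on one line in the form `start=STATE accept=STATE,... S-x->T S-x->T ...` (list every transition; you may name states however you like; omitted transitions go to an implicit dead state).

Count input length modulo 4: every symbol advances one step around the cycle S0 → S1 → S2 → S3 → S0. Accept at S0.
A 4-state machine:
        x   y  
>* S0   S1  S1 
   S1   S2  S2 
   S2   S3  S3 
   S3   S0  S0 
(> = start, * = accepting)

start=S0 accept=S0 S0-x->S1 S0-y->S1 S1-x->S2 S1-y->S2 S2-x->S3 S2-y->S3 S3-x->S0 S3-y->S0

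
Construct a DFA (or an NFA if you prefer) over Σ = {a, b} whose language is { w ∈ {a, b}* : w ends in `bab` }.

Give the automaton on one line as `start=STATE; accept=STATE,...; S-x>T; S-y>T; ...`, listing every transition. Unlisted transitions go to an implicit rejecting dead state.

start=q0; accept=q3; q0-a>q0; q0-b>q1; q1-a>q2; q1-b>q1; q2-a>q0; q2-b>q3; q3-a>q2; q3-b>q1

Let each state record the length of the longest suffix of the input read so far that is also a prefix of `bab`. q1 means the last symbol is `b`; q2 means the last 2 symbols are `ba`; q3 means the last 3 symbols are `bab`. Accept only at q3, where the string currently ends in `bab`.
A 4-state machine:
        a   b  
>  q0   q0  q1 
   q1   q2  q1 
   q2   q0  q3 
 * q3   q2  q1 
(> = start, * = accepting)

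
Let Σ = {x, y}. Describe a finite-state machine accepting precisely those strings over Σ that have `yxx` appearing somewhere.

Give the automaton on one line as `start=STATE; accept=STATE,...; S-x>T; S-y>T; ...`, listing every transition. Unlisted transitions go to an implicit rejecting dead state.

States A..C record the length of the longest prefix of `yxx` that matches the current input suffix. Reaching D means `yxx` has been seen, and we stay there forever. Accept from D.
With 4 states:
       x  y 
>  A   A  B 
   B   C  B 
   C   D  B 
 * D   D  D 
(> = start, * = accepting)

start=A; accept=D; A-x>A; A-y>B; B-x>C; B-y>B; C-x>D; C-y>B; D-x>D; D-y>D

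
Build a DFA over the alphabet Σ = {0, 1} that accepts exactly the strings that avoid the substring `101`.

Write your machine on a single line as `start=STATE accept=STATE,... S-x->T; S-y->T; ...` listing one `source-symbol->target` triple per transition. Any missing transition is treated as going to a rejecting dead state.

This is the complement of 'contains `101`'. Use the same substring-matching states — s0 through s3 holding how much of `101` has just been matched — but flip the accepting set: everything except the trap s3 accepts.
A 4-state machine:
        0   1  
>* s0   s0  s1 
 * s1   s2  s1 
 * s2   s0  s3 
   s3   s3  s3 
(> = start, * = accepting)

start=s0; accept=s0,s1,s2; s0-0->s0; s0-1->s1; s1-0->s2; s1-1->s1; s2-0->s0; s2-1->s3; s3-0->s3; s3-1->s3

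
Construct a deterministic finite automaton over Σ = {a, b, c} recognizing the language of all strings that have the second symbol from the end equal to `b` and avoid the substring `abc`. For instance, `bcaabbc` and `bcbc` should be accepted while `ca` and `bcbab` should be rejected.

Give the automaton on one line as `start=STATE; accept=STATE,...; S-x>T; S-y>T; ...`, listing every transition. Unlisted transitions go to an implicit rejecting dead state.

Run two small machines in parallel and take their product. One (13 states) tracks the last 2 symbols read; the other (4 states) tracks partial matches of the forbidden pattern `abc`. Each combined state is a pair, one component from each; accept when both components accept.
          a    b    c  
>  S0     S1   S2   S3 
   S1     S4   S5   S6 
   S2     S7   S8   S9 
   S3    S10  S11  S12 
   S4     S4   S5   S6 
   S5     S7   S8  S13 
   S6    S10  S11  S12 
 * S7     S4   S5   S6 
 * S8     S7   S8   S9 
 * S9    S10  S11  S12 
   S10    S4   S5   S6 
   S11    S7   S8   S9 
   S12   S10  S11  S12 
   S13   S14  S15  S16 
   S14   S17  S18  S19 
   S15   S20  S21  S13 
   S16   S14  S15  S16 
   S17   S17  S18  S19 
   S18   S20  S21  S13 
   S19   S14  S15  S16 
   S20   S17  S18  S19 
   S21   S20  S21  S13 
(> = start, * = accepting)

start=S0; accept=S7,S8,S9; S0-a>S1; S0-b>S2; S0-c>S3; S1-a>S4; S1-b>S5; S1-c>S6; S2-a>S7; S2-b>S8; S2-c>S9; S3-a>S10; S3-b>S11; S3-c>S12; S4-a>S4; S4-b>S5; S4-c>S6; S5-a>S7; S5-b>S8; S5-c>S13; S6-a>S10; S6-b>S11; S6-c>S12; S7-a>S4; S7-b>S5; S7-c>S6; S8-a>S7; S8-b>S8; S8-c>S9; S9-a>S10; S9-b>S11; S9-c>S12; S10-a>S4; S10-b>S5; S10-c>S6; S11-a>S7; S11-b>S8; S11-c>S9; S12-a>S10; S12-b>S11; S12-c>S12; S13-a>S14; S13-b>S15; S13-c>S16; S14-a>S17; S14-b>S18; S14-c>S19; S15-a>S20; S15-b>S21; S15-c>S13; S16-a>S14; S16-b>S15; S16-c>S16; S17-a>S17; S17-b>S18; S17-c>S19; S18-a>S20; S18-b>S21; S18-c>S13; S19-a>S14; S19-b>S15; S19-c>S16; S20-a>S17; S20-b>S18; S20-c>S19; S21-a>S20; S21-b>S21; S21-c>S13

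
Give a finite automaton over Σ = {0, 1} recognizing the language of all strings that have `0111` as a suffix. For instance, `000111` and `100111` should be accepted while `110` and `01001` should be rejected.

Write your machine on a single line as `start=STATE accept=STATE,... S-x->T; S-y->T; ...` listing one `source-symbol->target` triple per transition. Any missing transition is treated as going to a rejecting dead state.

start=s0; accept=s4; s0-0->s1; s0-1->s0; s1-0->s1; s1-1->s2; s2-0->s1; s2-1->s3; s3-0->s1; s3-1->s4; s4-0->s1; s4-1->s0

Remember how much of `0111` the current input suffix matches. State s0 means no match yet; s1 means the last symbol is `0`; s2 means the last 2 symbols are `01`; s3 means the last 3 symbols are `011`; s4 means the last 4 symbols are `0111`. Only s4 accepts. On a mismatch, fall back to the longest proper suffix that is still a prefix of `0111`.
        0   1  
>  s0   s1  s0 
   s1   s1  s2 
   s2   s1  s3 
   s3   s1  s4 
 * s4   s1  s0 
(> = start, * = accepting)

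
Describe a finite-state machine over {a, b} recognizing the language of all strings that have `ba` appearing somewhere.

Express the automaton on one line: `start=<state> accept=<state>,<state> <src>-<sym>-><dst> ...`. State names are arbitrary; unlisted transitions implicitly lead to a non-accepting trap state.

Track how much of `ba` has been matched so far: state q0 is no progress, q2 is the absorbing accept state reached once `ba` has occurred. Intermediate states record partial matches; on a mismatch, fall back to the longest reusable overlap.
A 3-state machine:
        a   b  
>  q0   q0  q1 
   q1   q2  q1 
 * q2   q2  q2 
(> = start, * = accepting)

start=q0 accept=q2 q0-a->q0 q0-b->q1 q1-a->q2 q1-b->q1 q2-a->q2 q2-b->q2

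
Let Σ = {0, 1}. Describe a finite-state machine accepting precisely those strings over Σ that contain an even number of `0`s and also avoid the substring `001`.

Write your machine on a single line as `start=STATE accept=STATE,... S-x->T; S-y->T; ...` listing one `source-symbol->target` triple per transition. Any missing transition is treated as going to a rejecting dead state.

start=S0; accept=S0,S2,S6; S0-0->S1; S0-1->S0; S1-0->S2; S1-1->S3; S2-0->S4; S2-1->S5; S3-0->S6; S3-1->S3; S4-0->S2; S4-1->S5; S5-0->S5; S5-1->S5; S6-0->S4; S6-1->S0

Run two small machines in parallel and take their product. One (2 states) tracks the count of `0`s modulo 2; the other (4 states) tracks partial matches of the forbidden pattern `001`. Each combined state is a pair, one component from each; accept when both components accept. Equivalent product states are then merged.
7 states suffice.
        0   1  
>* S0   S1  S0 
   S1   S2  S3 
 * S2   S4  S5 
   S3   S6  S3 
   S4   S2  S5 
   S5   S5  S5 
 * S6   S4  S0 
(> = start, * = accepting)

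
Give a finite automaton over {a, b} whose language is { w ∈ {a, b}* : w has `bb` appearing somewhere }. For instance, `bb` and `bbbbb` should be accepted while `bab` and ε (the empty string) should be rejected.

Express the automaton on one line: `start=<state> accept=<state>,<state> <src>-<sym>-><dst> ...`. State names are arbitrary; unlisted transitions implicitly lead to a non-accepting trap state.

States q0..q1 record the length of the longest prefix of `bb` that matches the current input suffix. Reaching q2 means `bb` has been seen, and we stay there forever. Accept from q2.
With 3 states:
        a   b  
>  q0   q0  q1 
   q1   q0  q2 
 * q2   q2  q2 
(> = start, * = accepting)

start=q0 accept=q2 q0-a->q0 q0-b->q1 q1-a->q0 q1-b->q2 q2-a->q2 q2-b->q2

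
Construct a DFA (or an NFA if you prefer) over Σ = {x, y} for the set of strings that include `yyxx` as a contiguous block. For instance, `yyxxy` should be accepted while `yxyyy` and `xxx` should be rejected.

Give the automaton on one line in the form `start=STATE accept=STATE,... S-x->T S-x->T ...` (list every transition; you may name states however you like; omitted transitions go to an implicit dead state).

start=q0 accept=q4 q0-x->q0 q0-y->q1 q1-x->q0 q1-y->q2 q2-x->q3 q2-y->q2 q3-x->q4 q3-y->q1 q4-x->q4 q4-y->q4

Track how much of `yyxx` has been matched so far: state q0 is no progress, q4 is the absorbing accept state reached once `yyxx` has occurred. Intermediate states record partial matches; on a mismatch, fall back to the longest reusable overlap.
        x   y  
>  q0   q0  q1 
   q1   q0  q2 
   q2   q3  q2 
   q3   q4  q1 
 * q4   q4  q4 
(> = start, * = accepting)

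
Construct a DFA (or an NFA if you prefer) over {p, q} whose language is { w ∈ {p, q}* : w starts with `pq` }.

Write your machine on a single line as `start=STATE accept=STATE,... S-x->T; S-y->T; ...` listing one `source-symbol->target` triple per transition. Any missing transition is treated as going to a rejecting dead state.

Check the first 2 symbols one by one: s0 through s1 record how many have matched `pq` so far; any wrong symbol goes to the dead state s3. After all 2 match we enter the accepting sink s2.
With 4 states:
        p   q  
>  s0   s1  s3 
   s1   s3  s2 
 * s2   s2  s2 
   s3   s3  s3 
(> = start, * = accepting)

start=s0; accept=s2; s0-p->s1; s0-q->s3; s1-p->s3; s1-q->s2; s2-p->s2; s2-q->s2; s3-p->s3; s3-q->s3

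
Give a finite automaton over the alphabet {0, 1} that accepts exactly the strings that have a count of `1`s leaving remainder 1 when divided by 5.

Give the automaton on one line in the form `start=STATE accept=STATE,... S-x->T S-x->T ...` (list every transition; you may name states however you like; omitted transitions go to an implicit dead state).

start=A accept=B A-0->A A-1->B B-0->B B-1->C C-0->C C-1->D D-0->D D-1->E E-0->E E-1->A

The only thing that matters is how many `1`s have appeared, reduced mod 5. Use one state per residue: A for 0, …, E for 4. Reading `1` moves to the next residue; anything else stays put. B is accepting.
       0  1 
>  A   A  B 
 * B   B  C 
   C   C  D 
   D   D  E 
   E   E  A 
(> = start, * = accepting)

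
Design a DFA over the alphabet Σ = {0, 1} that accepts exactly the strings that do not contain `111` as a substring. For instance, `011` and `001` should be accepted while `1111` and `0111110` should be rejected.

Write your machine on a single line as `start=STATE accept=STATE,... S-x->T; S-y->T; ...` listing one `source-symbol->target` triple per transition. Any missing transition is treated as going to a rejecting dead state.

Track partial matches of the forbidden pattern `111`. State q3 is a dead state reached once `111` has occurred; every other state accepts. q0 means no part of `111` is currently matched.
With 4 states:
        0   1  
>* q0   q0  q1 
 * q1   q0  q2 
 * q2   q0  q3 
   q3   q3  q3 
(> = start, * = accepting)

start=q0; accept=q0,q1,q2; q0-0->q0; q0-1->q1; q1-0->q0; q1-1->q2; q2-0->q0; q2-1->q3; q3-0->q3; q3-1->q3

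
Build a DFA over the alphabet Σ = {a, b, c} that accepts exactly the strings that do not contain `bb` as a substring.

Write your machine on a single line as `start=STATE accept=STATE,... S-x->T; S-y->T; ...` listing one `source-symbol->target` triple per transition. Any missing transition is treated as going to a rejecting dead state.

This is the complement of 'contains `bb`'. Use the same substring-matching states — S0 through S2 holding how much of `bb` has just been matched — but flip the accepting set: everything except the trap S2 accepts.
3 states suffice.
        a   b   c  
>* S0   S0  S1  S0 
 * S1   S0  S2  S0 
   S2   S2  S2  S2 
(> = start, * = accepting)

start=S0; accept=S0,S1; S0-a->S0; S0-b->S1; S0-c->S0; S1-a->S0; S1-b->S2; S1-c->S0; S2-a->S2; S2-b->S2; S2-c->S2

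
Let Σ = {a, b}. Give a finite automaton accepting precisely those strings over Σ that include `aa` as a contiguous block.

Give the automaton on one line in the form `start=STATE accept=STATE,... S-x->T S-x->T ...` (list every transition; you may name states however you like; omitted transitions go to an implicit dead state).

start=s0 accept=s2 s0-a->s1 s0-b->s0 s1-a->s2 s1-b->s0 s2-a->s2 s2-b->s2

Track how much of `aa` has been matched so far: state s0 is no progress, s2 is the absorbing accept state reached once `aa` has occurred. Intermediate states record partial matches; on a mismatch, fall back to the longest reusable overlap.
        a   b  
>  s0   s1  s0 
   s1   s2  s0 
 * s2   s2  s2 
(> = start, * = accepting)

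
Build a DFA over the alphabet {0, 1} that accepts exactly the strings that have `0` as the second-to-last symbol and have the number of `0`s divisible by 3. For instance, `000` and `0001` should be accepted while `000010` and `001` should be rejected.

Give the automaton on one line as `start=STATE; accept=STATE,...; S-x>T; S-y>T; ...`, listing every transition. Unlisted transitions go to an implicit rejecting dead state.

Run two small machines in parallel and take their product. One (7 states) tracks the last 2 symbols read; the other (3 states) tracks the count of `0`s modulo 3. Each combined state is a pair, one component from each; accept when both components accept. Equivalent product states are then merged.
7 states suffice.
        0   1  
>  q0   q1  q0 
   q1   q2  q1 
   q2   q3  q4 
 * q3   q1  q5 
   q4   q6  q4 
 * q5   q1  q0 
   q6   q1  q5 
(> = start, * = accepting)

start=q0; accept=q3,q5; q0-0>q1; q0-1>q0; q1-0>q2; q1-1>q1; q2-0>q3; q2-1>q4; q3-0>q1; q3-1>q5; q4-0>q6; q4-1>q4; q5-0>q1; q5-1>q0; q6-0>q1; q6-1>q5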